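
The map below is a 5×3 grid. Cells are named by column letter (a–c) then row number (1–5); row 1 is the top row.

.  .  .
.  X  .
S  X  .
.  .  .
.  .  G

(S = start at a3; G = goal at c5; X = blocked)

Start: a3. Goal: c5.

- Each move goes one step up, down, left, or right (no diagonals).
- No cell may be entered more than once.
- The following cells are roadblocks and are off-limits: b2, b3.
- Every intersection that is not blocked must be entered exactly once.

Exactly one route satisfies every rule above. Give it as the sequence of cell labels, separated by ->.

Need to visit all 13 open cells exactly once, starting at a3 and ending at c5.
Cell b1 has only two open neighbours (a1 and c1), so the path must pass straight through it: one of those is the cell it's entered from and the other is where it exits.
Route from a3: up 2 to a1, right 2 to c1, down 3 to c4, left 2 to a4, down 1 to a5, right 2 to c5 — 12 moves in all.
Check: all 13 open cells covered.

a3 -> a2 -> a1 -> b1 -> c1 -> c2 -> c3 -> c4 -> b4 -> a4 -> a5 -> b5 -> c5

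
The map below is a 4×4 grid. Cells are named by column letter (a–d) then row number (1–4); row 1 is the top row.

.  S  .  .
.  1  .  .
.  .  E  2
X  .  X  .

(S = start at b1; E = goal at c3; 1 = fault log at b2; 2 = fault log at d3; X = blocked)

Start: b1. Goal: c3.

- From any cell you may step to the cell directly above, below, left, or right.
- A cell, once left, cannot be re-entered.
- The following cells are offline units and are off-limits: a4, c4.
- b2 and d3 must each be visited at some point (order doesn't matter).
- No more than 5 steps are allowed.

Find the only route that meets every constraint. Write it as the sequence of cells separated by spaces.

b1 b2 c2 d2 d3 c3

The budget equals the shortest possible length, so every move has to be on a shortest route through the required cells.
Route from b1: down 1 to b2, right 2 to d2, down 1 to d3, left 1 to c3 — 5 moves in all.
Check: all required cells visited; 5 ≤ 5 moves.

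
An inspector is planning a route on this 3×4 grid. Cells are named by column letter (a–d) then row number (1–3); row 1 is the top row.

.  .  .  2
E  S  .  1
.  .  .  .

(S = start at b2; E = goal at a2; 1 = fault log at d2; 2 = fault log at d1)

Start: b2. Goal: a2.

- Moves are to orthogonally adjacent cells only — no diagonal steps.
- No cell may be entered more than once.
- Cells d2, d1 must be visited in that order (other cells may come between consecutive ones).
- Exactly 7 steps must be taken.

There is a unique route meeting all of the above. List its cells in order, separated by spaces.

The waypoints must appear in the order d2, d1, with no cell reused.
Route from b2: 2× right (reaching d2), up to d1, 3× left (reaching a1), down to a2 — 7 moves in all.
Check: order respected (1 at step 2, 2 at step 3); 7 moves as required.

b2 c2 d2 d1 c1 b1 a1 a2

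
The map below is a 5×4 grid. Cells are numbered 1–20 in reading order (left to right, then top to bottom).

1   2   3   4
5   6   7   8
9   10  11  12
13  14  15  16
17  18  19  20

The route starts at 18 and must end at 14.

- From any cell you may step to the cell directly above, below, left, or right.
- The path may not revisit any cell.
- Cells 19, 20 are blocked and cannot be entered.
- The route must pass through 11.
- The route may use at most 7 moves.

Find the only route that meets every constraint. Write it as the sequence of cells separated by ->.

18 -> 17 -> 13 -> 9 -> 10 -> 11 -> 15 -> 14

The 7-move cap with required stops at 11 leaves no slack for detours.
Route from 18: left to 17, 2× up (reaching 9), 2× right (reaching 11), down to 15, left to 14 — 7 moves in all.
Check: all required cells visited; 7 ≤ 7 moves.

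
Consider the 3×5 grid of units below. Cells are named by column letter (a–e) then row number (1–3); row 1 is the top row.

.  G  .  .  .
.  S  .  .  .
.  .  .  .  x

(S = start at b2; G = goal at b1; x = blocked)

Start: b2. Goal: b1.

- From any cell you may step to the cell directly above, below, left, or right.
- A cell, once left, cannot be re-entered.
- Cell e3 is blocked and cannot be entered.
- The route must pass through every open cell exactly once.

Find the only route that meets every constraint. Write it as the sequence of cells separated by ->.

b2 -> c2 -> c1 -> d1 -> e1 -> e2 -> d2 -> d3 -> c3 -> b3 -> a3 -> a2 -> a1 -> b1

Need to visit all 14 open cells exactly once, starting at b2 and ending at b1.
Cell e2 has only two open neighbours (e1 and d2), so the path must pass straight through it: one of those is the cell it's entered from and the other is where it exits.
Route from b2: right 1 to c2, up 1 to c1, right 2 to e1, down 1 to e2, left 1 to d2, down 1 to d3, left 3 to a3, up 2 to a1, right 1 to b1 — 13 moves in all.
Check: all 14 open cells covered.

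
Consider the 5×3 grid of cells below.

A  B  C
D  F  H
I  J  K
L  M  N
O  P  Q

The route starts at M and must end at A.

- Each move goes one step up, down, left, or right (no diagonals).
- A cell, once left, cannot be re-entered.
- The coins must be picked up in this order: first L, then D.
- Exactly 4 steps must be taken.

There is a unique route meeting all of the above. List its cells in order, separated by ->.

M -> L -> I -> D -> A

The waypoints must appear in the order L, D, with no cell reused.
Route from M: left to L, 3× up (reaching A) — 4 moves in all.
Check: order respected (L at step 1, D at step 3); 4 moves as required.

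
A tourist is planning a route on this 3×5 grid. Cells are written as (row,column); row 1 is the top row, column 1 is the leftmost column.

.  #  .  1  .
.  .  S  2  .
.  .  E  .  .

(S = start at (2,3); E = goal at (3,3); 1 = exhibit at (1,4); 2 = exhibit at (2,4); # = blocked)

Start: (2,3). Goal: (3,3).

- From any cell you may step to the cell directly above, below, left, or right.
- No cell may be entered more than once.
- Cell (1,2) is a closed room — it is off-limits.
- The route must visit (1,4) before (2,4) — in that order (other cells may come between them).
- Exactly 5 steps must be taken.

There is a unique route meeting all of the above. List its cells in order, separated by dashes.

The waypoints must appear in the order (1,4), (2,4), with no cell reused.
Route from (2,3): up 1 to (1,3), right 1 to (1,4), down 2 to (3,4), left 1 to (3,3) — 5 moves in all.
Check: order respected (1 at step 2, 2 at step 3); 5 moves as required.

(2,3) - (1,3) - (1,4) - (2,4) - (3,4) - (3,3)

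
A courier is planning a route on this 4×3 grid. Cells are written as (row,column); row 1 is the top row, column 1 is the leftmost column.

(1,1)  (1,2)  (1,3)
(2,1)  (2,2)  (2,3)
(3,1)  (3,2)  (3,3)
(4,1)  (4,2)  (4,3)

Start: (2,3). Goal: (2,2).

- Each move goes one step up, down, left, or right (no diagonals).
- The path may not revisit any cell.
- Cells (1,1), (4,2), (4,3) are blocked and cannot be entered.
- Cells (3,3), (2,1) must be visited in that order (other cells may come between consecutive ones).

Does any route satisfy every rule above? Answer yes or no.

One route that works: (2,3) → (3,3) → (3,2) → (3,1) → (2,1) → (2,2).

yes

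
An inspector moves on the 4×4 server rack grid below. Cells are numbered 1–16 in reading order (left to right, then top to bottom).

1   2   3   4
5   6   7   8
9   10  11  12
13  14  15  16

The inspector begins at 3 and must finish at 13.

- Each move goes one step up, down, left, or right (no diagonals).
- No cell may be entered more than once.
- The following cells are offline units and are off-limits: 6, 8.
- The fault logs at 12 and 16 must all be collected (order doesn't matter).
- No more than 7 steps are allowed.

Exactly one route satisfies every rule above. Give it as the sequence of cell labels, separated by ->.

3 -> 7 -> 11 -> 12 -> 16 -> 15 -> 14 -> 13

Any route must reach 12 and 16 and still end at 13 within 7 moves, so the order of the required stops is forced.
Route from 3: down 2 to 11, right 1 to 12, down 1 to 16, left 3 to 13 — 7 moves in all.
Check: all required cells visited; 7 ≤ 7 moves.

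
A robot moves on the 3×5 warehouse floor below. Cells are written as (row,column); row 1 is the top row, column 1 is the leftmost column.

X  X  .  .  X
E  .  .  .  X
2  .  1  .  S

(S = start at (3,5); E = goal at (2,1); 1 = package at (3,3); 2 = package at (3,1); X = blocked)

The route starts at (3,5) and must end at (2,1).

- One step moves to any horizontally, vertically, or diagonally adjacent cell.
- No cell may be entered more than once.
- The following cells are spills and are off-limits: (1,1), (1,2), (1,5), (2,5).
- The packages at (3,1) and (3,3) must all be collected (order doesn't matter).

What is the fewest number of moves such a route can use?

Any route passes through (3,1) and (3,3) in some order between (3,5) and (2,1). Summing Chebyshev distances along each leg and taking the cheapest ordering ((3,5) → (3,3) → (3,1) → (2,1)) gives a lower bound of 2 + 2 + 1 = 5 moves.
A route of 5 moves achieves this: (3,5) → (2,4) → (3,3) → (2,2) → (3,1) → (2,1).
Since 5 matches the lower bound, it is optimal.

5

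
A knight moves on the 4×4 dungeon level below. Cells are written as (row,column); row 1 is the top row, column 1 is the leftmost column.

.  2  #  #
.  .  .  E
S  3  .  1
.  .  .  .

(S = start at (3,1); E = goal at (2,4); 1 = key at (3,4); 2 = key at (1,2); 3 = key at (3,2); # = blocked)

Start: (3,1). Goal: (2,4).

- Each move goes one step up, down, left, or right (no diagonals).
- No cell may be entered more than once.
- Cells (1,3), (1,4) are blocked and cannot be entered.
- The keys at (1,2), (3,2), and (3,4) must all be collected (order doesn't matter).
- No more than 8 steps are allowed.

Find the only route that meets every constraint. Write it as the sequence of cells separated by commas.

The 8-move cap with required stops at (1,2), (3,2), (3,4) leaves no slack for detours.
Route from (3,1): 2× up (reaching (1,1)), right to (1,2), 2× down (reaching (3,2)), 2× right (reaching (3,4)), up to (2,4) — 8 moves in all.
Check: all required cells visited; 8 ≤ 8 moves.

(3,1), (2,1), (1,1), (1,2), (2,2), (3,2), (3,3), (3,4), (2,4)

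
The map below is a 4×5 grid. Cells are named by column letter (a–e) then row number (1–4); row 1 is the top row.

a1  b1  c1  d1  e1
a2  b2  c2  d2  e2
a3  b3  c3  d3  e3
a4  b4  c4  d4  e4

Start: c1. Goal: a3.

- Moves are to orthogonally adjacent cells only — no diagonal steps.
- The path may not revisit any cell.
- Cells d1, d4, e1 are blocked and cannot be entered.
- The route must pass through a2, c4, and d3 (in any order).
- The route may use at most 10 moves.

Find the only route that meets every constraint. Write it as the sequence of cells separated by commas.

c1, c2, d2, d3, c3, c4, b4, b3, b2, a2, a3

The budget equals the shortest possible length, so every move has to be on a shortest route through the required cells.
Route from c1: down 1 to c2, right 1 to d2, down 1 to d3, left 1 to c3, down 1 to c4, left 1 to b4, up 2 to b2, left 1 to a2, down 1 to a3 — 10 moves in all.
Check: all required cells visited; 10 ≤ 10 moves.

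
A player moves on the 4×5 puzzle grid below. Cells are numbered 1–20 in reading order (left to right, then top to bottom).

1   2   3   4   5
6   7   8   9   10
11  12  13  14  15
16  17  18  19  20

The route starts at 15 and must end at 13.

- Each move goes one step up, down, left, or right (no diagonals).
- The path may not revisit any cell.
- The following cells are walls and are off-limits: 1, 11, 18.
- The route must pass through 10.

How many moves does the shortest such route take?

4

Any route passes through 10 somewhere between 15 and 13. Summing Manhattan distances along the two legs (15 → 10 → 13) gives a lower bound of 1 + 3 = 4 moves.
A route of 4 moves achieves this: 15 → 10 → 9 → 14 → 13.
Since 4 matches the lower bound, it is optimal.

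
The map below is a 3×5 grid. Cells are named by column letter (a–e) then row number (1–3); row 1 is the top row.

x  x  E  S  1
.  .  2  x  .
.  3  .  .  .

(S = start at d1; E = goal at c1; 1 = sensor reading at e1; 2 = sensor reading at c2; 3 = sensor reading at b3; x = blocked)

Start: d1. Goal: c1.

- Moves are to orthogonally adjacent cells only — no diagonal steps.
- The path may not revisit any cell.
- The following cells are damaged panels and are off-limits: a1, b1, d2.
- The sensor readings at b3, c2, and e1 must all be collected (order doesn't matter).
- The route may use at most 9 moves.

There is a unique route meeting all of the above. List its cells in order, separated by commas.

The 9-move cap with required stops at b3, c2, e1 leaves no slack for detours.
Route from d1: right to e1, 2× down (reaching e3), 3× left (reaching b3), up to b2, right to c2, up to c1 — 9 moves in all.
Check: all required cells visited; 9 ≤ 9 moves.

d1, e1, e2, e3, d3, c3, b3, b2, c2, c1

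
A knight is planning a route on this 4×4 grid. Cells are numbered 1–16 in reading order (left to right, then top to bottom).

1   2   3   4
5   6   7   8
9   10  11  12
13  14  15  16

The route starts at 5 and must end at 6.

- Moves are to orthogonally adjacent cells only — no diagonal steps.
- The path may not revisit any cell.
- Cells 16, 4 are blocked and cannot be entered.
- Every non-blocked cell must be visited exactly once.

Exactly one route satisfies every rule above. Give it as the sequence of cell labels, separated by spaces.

Need to visit all 14 open cells exactly once, starting at 5 and ending at 6.
Cell 3 has only two open neighbours (7 and 2), so the path must pass straight through it: one of those is the cell it's entered from and the other is where it exits.
Route from 5: up to 1, 2× right (reaching 3), down to 7, right to 8, down to 12, left to 11, down to 15, 2× left (reaching 13), up to 9, right to 10, up to 6 — 13 moves in all.
Check: all 14 open cells covered.

5 1 2 3 7 8 12 11 15 14 13 9 10 6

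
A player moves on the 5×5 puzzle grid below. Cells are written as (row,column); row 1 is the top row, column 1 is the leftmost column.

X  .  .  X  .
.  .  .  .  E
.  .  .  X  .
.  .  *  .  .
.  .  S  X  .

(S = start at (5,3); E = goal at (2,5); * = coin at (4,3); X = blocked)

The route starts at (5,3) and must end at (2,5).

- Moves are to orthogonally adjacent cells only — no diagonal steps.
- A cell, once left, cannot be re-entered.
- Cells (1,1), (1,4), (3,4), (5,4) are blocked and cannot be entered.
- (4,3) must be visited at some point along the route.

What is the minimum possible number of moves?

Any route passes through (4,3) somewhere between (5,3) and (2,5). Summing Manhattan distances along the two legs ((5,3) → (4,3) → (2,5)) gives a lower bound of 1 + 4 = 5 moves.
A route of 5 moves achieves this: (5,3) → (4,3) → (3,3) → (2,3) → (2,4) → (2,5).
Since 5 matches the lower bound, it is optimal.

5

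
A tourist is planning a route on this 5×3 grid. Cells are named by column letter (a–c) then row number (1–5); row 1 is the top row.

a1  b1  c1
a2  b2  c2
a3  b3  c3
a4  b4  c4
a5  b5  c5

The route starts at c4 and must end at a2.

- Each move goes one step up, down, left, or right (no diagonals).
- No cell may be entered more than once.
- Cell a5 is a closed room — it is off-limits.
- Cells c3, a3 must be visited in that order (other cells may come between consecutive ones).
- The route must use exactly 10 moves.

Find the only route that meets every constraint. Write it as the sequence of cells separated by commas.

The waypoints must appear in the order c3, a3, with no cell reused.
Route from c4: up 3 to c1, left 1 to b1, down 3 to b4, left 1 to a4, up 2 to a2 — 10 moves in all.
Check: order respected (c3 at step 1, a3 at step 9); 10 moves as required.

c4, c3, c2, c1, b1, b2, b3, b4, a4, a3, a2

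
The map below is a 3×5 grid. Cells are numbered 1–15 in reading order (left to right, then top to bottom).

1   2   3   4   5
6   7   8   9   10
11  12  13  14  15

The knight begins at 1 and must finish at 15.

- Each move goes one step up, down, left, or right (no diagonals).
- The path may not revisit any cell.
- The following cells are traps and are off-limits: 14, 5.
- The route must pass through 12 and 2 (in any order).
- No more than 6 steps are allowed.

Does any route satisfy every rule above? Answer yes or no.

Even ignoring the no-revisit rule, getting from 1 to 15, taking the cheapest ordering 1 → 2 → 12 → 15 needs at least 1 + 2 + 5 = 8 moves (fewest moves per leg, detouring around blocked cells), which exceeds the 6-move limit.

no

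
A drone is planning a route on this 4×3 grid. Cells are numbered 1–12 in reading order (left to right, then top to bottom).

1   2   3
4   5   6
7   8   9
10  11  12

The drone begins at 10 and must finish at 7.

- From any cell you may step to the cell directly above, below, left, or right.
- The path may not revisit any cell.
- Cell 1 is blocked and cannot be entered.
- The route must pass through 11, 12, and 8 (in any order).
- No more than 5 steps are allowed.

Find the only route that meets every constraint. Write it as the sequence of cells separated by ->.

10 -> 11 -> 12 -> 9 -> 8 -> 7

The 5-move cap with required stops at 11, 12, 8 leaves no slack for detours.
Route from 10: right 2 to 12, up 1 to 9, left 2 to 7 — 5 moves in all.
Check: all required cells visited; 5 ≤ 5 moves.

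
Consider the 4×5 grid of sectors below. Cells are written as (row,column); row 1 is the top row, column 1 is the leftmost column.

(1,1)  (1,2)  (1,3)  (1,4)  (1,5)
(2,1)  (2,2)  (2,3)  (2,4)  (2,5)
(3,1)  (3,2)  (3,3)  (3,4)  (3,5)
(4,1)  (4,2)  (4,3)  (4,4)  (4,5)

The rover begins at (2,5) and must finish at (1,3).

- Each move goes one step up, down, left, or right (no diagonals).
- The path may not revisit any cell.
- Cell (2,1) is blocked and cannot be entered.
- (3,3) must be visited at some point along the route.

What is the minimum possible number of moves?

Any route passes through (3,3) somewhere between (2,5) and (1,3). Summing Manhattan distances along the two legs ((2,5) → (3,3) → (1,3)) gives a lower bound of 3 + 2 = 5 moves.
A route of 5 moves achieves this: (2,5) → (3,5) → (3,4) → (3,3) → (2,3) → (1,3).
Since 5 matches the lower bound, it is optimal.

5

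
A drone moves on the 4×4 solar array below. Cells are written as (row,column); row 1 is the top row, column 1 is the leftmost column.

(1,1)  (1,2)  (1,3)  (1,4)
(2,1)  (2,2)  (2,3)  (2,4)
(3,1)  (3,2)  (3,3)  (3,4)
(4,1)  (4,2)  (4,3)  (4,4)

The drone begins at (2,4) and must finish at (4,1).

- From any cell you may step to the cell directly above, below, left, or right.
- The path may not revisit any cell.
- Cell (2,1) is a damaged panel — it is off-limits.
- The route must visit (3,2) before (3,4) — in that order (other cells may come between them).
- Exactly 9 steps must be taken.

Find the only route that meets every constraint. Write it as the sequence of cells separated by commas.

The waypoints must appear in the order (3,2), (3,4), with no cell reused.
Route from (2,4): 2× left (reaching (2,2)), down to (3,2), 2× right (reaching (3,4)), down to (4,4), 3× left (reaching (4,1)) — 9 moves in all.
Check: order respected ((3,2) at step 3, (3,4) at step 5); 9 moves as required.

(2,4), (2,3), (2,2), (3,2), (3,3), (3,4), (4,4), (4,3), (4,2), (4,1)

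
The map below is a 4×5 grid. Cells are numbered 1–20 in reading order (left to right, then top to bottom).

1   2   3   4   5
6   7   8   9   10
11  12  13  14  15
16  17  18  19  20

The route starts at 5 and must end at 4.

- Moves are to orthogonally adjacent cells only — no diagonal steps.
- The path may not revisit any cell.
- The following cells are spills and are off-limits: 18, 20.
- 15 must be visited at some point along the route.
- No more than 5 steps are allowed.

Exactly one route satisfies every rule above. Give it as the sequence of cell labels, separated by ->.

5 -> 10 -> 15 -> 14 -> 9 -> 4

The 5-move cap with required stops at 15 leaves no slack for detours.
Route from 5: 2× down (reaching 15), left to 14, 2× up (reaching 4) — 5 moves in all.
Check: all required cells visited; 5 ≤ 5 moves.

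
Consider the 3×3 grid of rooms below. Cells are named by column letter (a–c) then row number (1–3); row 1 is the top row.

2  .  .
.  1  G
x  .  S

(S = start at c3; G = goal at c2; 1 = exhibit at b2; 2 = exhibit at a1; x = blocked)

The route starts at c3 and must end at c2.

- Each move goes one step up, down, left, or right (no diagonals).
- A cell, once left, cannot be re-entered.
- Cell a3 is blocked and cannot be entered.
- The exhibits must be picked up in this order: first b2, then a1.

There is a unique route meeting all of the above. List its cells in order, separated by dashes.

c3 - b3 - b2 - a2 - a1 - b1 - c1 - c2

The waypoints must appear in the order b2, a1, with no cell reused.
Route from c3: left to b3, up to b2, left to a2, up to a1, 2× right (reaching c1), down to c2 — 7 moves in all.
Check: order respected (1 at step 2, 2 at step 4).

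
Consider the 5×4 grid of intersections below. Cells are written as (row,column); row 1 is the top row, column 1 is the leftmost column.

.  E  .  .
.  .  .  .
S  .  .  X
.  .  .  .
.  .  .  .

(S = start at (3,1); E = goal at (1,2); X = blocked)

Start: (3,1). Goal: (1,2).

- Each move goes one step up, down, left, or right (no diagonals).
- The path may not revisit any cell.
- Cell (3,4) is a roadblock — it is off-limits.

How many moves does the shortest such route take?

The Manhattan distance from (3,1) to (1,2) is |3−1| + |1−2| = 3, so at least 3 moves are needed.
A route of 3 moves achieves this: (3,1) → (2,1) → (1,1) → (1,2).
Since 3 matches the lower bound, it is optimal.

3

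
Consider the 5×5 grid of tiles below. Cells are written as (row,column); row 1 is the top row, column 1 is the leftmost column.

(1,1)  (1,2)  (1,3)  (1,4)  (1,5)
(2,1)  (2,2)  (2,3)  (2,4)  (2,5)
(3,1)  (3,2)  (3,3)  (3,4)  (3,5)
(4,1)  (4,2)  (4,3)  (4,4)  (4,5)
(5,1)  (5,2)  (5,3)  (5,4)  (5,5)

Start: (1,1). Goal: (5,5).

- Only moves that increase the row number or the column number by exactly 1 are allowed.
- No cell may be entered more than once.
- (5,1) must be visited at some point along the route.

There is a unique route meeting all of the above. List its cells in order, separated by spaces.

(1,1) (2,1) (3,1) (4,1) (5,1) (5,2) (5,3) (5,4) (5,5)

Moves only go right or down, so the column and row indices never decrease.
Route from (1,1): down 4 to (5,1), right 4 to (5,5) — 8 moves in all.
Check: all required cells visited.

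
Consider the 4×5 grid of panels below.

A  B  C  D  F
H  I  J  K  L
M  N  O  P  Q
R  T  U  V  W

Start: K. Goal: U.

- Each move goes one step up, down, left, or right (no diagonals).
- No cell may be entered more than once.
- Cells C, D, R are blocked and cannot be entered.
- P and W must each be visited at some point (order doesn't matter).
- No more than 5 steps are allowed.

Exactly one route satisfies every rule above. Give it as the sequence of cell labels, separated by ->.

K -> P -> Q -> W -> V -> U

The budget equals the shortest possible length, so every move has to be on a shortest route through the required cells.
Route from K: down to P, right to Q, down to W, 2× left (reaching U) — 5 moves in all.
Check: all required cells visited; 5 ≤ 5 moves.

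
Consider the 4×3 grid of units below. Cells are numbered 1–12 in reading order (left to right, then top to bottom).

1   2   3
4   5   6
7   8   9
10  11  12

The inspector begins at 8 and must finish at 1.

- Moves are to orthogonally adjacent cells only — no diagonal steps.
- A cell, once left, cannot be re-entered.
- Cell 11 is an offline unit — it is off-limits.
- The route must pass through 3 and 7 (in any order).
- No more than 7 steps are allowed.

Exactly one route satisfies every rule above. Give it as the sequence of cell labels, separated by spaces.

8 7 4 5 6 3 2 1

The budget equals the shortest possible length, so every move has to be on a shortest route through the required cells.
Route from 8: left 1 to 7, up 1 to 4, right 2 to 6, up 1 to 3, left 2 to 1 — 7 moves in all.
Check: all required cells visited; 7 ≤ 7 moves.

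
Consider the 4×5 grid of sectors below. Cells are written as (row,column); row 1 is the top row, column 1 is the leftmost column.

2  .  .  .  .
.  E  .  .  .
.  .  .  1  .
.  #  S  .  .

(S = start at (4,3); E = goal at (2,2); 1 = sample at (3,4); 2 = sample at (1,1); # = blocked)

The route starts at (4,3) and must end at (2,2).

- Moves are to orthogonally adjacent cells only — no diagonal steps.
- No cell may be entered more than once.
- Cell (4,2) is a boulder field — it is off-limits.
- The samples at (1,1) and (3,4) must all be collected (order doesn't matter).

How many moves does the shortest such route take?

Any route passes through (1,1) and (3,4) in some order between (4,3) and (2,2). Summing Manhattan distances along each leg and taking the cheapest ordering ((4,3) → (3,4) → (1,1) → (2,2)) gives a lower bound of 2 + 5 + 2 = 9 moves.
A route of 9 moves achieves this: (4,3) → (3,3) → (3,4) → (2,4) → (1,4) → (1,3) → (1,2) → (1,1) → (2,1) → (2,2).
Since 9 matches the lower bound, it is optimal.

9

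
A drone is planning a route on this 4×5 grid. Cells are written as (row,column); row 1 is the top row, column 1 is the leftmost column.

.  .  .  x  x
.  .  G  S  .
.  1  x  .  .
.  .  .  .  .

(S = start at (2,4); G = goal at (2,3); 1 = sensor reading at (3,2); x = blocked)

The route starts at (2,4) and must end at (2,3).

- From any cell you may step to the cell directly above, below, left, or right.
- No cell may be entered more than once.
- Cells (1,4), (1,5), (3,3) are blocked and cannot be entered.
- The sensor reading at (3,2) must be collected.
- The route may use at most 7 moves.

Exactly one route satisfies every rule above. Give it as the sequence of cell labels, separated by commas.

(2,4), (3,4), (4,4), (4,3), (4,2), (3,2), (2,2), (2,3)

Any route must reach (3,2) and still end at (2,3) within 7 moves, so the order of the required stops is forced.
Route from (2,4): down 2 to (4,4), left 2 to (4,2), up 2 to (2,2), right 1 to (2,3) — 7 moves in all.
Check: all required cells visited; 7 ≤ 7 moves.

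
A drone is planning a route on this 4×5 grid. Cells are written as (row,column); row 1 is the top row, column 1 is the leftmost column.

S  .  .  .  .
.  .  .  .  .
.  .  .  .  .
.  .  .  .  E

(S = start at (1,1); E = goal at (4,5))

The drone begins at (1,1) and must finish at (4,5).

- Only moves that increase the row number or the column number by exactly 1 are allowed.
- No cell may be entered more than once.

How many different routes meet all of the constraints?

35

A right/down-only route from (1,1) to (4,5) makes exactly 3 down-moves and 4 right-moves in some order.
With no other constraints that would be C(7,3) = 35 routes.
That gives 35 routes.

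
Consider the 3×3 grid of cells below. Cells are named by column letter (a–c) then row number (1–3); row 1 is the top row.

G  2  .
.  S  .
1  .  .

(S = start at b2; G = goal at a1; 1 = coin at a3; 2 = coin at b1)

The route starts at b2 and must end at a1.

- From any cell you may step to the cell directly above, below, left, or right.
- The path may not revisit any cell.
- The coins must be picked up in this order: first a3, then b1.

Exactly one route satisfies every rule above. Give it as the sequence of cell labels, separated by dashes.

b2 - a2 - a3 - b3 - c3 - c2 - c1 - b1 - a1

The waypoints must appear in the order a3, b1, with no cell reused.
Route from b2: left to a2, down to a3, 2× right (reaching c3), 2× up (reaching c1), 2× left (reaching a1) — 8 moves in all.
Check: order respected (1 at step 2, 2 at step 7).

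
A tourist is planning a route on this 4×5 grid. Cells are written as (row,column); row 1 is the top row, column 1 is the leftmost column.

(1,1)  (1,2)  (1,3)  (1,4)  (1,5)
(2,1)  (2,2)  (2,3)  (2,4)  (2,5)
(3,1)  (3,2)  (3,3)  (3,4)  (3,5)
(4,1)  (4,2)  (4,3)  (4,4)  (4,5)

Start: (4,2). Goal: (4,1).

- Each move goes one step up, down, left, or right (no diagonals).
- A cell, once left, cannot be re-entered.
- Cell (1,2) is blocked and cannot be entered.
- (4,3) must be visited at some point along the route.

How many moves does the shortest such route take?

Any route passes through (4,3) somewhere between (4,2) and (4,1). Summing Manhattan distances along the two legs ((4,2) → (4,3) → (4,1)) gives a lower bound of 1 + 2 = 3 moves.
The shortest route satisfying every rule uses 5 moves: (4,2) → (4,3) → (3,3) → (3,2) → (3,1) → (4,1).
The bound of 3 isn't tight here; checking systematically, no route of length 3 through 4 satisfies every constraint, so 5 is the minimum.

5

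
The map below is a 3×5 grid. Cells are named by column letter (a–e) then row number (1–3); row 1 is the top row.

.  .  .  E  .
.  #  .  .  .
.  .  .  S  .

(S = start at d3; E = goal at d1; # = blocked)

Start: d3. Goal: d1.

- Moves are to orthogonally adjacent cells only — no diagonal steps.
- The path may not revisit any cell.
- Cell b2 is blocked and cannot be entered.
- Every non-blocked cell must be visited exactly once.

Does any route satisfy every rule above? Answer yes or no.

no

Colour the cells like a checkerboard: each orthogonal step flips colour, so a Hamiltonian route alternates colours. Here there are 7 cells of one colour and 7 of the other, with start on the same colour as the goal — the counts and endpoints can't be arranged into an alternating sequence of length 14, so no Hamiltonian route exists.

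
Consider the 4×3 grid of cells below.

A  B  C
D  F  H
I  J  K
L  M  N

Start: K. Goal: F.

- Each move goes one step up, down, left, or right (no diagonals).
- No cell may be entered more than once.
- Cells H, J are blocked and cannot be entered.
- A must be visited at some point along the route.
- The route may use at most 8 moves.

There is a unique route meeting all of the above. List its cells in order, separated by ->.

The budget equals the shortest possible length, so every move has to be on a shortest route through the required cells.
Route from K: down 1 to N, left 2 to L, up 3 to A, right 1 to B, down 1 to F — 8 moves in all.
Check: all required cells visited; 8 ≤ 8 moves.

K -> N -> M -> L -> I -> D -> A -> B -> F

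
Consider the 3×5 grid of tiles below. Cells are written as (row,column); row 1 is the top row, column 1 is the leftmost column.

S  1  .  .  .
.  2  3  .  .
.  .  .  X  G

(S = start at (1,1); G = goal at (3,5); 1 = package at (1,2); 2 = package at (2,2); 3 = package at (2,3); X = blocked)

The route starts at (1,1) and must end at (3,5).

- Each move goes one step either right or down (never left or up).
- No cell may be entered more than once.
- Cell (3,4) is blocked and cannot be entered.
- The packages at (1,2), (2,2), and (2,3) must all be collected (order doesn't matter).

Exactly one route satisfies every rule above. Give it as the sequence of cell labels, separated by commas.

Moves only go right or down, so the column and row indices never decrease.
Route from (1,1): right 1 to (1,2), down 1 to (2,2), right 3 to (2,5), down 1 to (3,5) — 6 moves in all.
Check: all required cells visited.

(1,1), (1,2), (2,2), (2,3), (2,4), (2,5), (3,5)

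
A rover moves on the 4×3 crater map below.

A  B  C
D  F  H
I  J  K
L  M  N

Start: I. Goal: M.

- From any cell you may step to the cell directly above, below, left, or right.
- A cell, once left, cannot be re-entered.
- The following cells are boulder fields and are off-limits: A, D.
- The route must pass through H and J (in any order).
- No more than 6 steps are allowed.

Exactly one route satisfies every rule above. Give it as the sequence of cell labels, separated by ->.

I -> J -> F -> H -> K -> N -> M

The budget equals the shortest possible length, so every move has to be on a shortest route through the required cells.
Route from I: right 1 to J, up 1 to F, right 1 to H, down 2 to N, left 1 to M — 6 moves in all.
Check: all required cells visited; 6 ≤ 6 moves.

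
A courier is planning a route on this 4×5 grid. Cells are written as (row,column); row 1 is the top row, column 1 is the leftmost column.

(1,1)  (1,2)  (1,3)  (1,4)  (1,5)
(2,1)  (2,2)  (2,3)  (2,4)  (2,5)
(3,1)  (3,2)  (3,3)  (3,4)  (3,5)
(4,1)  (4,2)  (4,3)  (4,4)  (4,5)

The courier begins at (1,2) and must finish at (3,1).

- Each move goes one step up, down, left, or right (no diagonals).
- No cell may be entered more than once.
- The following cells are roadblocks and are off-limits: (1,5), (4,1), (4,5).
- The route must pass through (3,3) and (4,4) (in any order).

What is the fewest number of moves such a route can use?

Any route passes through (3,3) and (4,4) in some order between (1,2) and (3,1). Summing Manhattan distances along each leg and taking the cheapest ordering ((1,2) → (4,4) → (3,3) → (3,1)) gives a lower bound of 5 + 2 + 2 = 9 moves.
A route of 9 moves achieves this: (1,2) → (2,2) → (2,3) → (3,3) → (3,4) → (4,4) → (4,3) → (4,2) → (3,2) → (3,1).
Since 9 matches the lower bound, it is optimal.

9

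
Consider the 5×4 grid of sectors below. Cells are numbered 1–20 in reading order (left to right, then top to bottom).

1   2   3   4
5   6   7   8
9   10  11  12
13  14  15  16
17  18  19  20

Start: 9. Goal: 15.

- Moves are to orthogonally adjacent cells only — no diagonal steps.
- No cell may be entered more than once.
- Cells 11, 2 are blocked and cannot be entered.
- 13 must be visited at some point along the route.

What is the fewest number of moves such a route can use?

3

Any route passes through 13 somewhere between 9 and 15. Summing Manhattan distances along the two legs (9 → 13 → 15) gives a lower bound of 1 + 2 = 3 moves.
A route of 3 moves achieves this: 9 → 13 → 14 → 15.
Since 3 matches the lower bound, it is optimal.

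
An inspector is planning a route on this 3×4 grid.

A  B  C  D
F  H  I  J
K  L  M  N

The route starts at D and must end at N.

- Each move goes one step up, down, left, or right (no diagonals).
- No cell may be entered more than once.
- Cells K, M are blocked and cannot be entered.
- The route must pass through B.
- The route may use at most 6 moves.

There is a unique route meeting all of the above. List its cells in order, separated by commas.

The budget equals the shortest possible length, so every move has to be on a shortest route through the required cells.
Route from D: left 2 to B, down 1 to H, right 2 to J, down 1 to N — 6 moves in all.
Check: all required cells visited; 6 ≤ 6 moves.

D, C, B, H, I, J, N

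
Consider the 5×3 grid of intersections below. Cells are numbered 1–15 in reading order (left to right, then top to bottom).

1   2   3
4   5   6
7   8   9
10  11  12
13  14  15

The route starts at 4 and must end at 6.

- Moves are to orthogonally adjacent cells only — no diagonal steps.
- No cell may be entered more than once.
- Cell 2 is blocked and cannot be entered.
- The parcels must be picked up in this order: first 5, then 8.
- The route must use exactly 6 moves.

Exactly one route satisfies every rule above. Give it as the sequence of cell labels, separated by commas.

The waypoints must appear in the order 5, 8, with no cell reused.
Route from 4: right to 5, 2× down (reaching 11), right to 12, 2× up (reaching 6) — 6 moves in all.
Check: order respected (5 at step 1, 8 at step 2); 6 moves as required.

4, 5, 8, 11, 12, 9, 6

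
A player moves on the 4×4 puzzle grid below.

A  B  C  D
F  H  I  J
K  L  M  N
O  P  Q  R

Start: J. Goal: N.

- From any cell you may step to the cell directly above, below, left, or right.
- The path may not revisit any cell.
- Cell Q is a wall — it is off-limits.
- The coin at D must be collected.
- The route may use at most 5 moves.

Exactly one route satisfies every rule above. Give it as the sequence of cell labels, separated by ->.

J -> D -> C -> I -> M -> N

The 5-move cap with required stops at D leaves no slack for detours.
Route from J: up 1 to D, left 1 to C, down 2 to M, right 1 to N — 5 moves in all.
Check: all required cells visited; 5 ≤ 5 moves.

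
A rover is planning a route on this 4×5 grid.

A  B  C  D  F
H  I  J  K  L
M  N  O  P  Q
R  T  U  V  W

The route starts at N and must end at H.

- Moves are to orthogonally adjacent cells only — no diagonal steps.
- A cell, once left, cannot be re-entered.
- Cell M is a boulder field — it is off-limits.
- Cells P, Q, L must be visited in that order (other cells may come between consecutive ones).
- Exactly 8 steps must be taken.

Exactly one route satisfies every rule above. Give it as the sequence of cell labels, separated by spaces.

The waypoints must appear in the order P, Q, L, with no cell reused.
Route from N: 3× right (reaching Q), up to L, 4× left (reaching H) — 8 moves in all.
Check: order respected (P at step 2, Q at step 3, L at step 4); 8 moves as required.

N O P Q L K J I H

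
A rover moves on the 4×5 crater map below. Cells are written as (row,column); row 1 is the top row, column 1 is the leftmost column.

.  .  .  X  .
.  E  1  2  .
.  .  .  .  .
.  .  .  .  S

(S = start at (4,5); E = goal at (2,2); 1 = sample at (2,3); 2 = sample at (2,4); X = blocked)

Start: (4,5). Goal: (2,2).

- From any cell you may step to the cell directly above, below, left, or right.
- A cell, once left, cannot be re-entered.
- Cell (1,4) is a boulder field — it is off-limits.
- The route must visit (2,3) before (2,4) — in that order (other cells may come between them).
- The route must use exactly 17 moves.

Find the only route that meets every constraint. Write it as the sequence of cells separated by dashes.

(4,5) - (4,4) - (4,3) - (4,2) - (4,1) - (3,1) - (2,1) - (1,1) - (1,2) - (1,3) - (2,3) - (2,4) - (2,5) - (3,5) - (3,4) - (3,3) - (3,2) - (2,2)

The waypoints must appear in the order (2,3), (2,4), with no cell reused.
Route from (4,5): 4× left (reaching (4,1)), 3× up (reaching (1,1)), 2× right (reaching (1,3)), down to (2,3), 2× right (reaching (2,5)), down to (3,5), 3× left (reaching (3,2)), up to (2,2) — 17 moves in all.
Check: order respected (1 at step 10, 2 at step 11); 17 moves as required.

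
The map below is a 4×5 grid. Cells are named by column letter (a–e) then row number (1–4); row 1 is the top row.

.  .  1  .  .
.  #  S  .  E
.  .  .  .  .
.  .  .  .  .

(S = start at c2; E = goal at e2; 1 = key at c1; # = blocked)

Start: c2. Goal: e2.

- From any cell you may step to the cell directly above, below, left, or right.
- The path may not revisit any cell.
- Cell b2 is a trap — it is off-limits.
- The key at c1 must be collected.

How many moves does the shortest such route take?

4

Any route passes through c1 somewhere between c2 and e2. Summing Manhattan distances along the two legs (c2 → c1 → e2) gives a lower bound of 1 + 3 = 4 moves.
A route of 4 moves achieves this: c2 → c1 → d1 → d2 → e2.
Since 4 matches the lower bound, it is optimal.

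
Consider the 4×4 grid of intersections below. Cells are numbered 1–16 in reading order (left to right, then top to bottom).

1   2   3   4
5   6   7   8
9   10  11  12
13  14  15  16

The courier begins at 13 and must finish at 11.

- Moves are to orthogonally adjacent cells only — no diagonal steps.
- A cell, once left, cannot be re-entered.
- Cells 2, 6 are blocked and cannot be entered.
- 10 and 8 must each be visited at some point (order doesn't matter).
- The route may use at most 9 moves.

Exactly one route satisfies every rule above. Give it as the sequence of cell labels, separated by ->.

The 9-move cap with required stops at 10, 8 leaves no slack for detours.
Route from 13: up 1 to 9, right 1 to 10, down 1 to 14, right 2 to 16, up 2 to 8, left 1 to 7, down 1 to 11 — 9 moves in all.
Check: all required cells visited; 9 ≤ 9 moves.

13 -> 9 -> 10 -> 14 -> 15 -> 16 -> 12 -> 8 -> 7 -> 11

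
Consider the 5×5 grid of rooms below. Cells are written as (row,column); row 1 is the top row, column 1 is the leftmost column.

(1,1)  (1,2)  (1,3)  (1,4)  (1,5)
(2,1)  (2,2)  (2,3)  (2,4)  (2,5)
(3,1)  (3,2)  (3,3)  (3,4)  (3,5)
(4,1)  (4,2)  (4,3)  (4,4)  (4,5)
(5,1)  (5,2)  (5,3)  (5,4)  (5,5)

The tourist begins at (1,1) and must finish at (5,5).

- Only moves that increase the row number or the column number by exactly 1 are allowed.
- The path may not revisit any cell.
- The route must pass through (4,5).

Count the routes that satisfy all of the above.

35

A right/down-only route from (1,1) to (5,5) makes exactly 4 down-moves and 4 right-moves in some order.
With no other constraints that would be C(8,4) = 70 routes.
Split at (4,5) and multiply the segment counts: (1,1)→(4,5): 35; (4,5)→(5,5): 1; product = 35.
That gives 35 routes.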